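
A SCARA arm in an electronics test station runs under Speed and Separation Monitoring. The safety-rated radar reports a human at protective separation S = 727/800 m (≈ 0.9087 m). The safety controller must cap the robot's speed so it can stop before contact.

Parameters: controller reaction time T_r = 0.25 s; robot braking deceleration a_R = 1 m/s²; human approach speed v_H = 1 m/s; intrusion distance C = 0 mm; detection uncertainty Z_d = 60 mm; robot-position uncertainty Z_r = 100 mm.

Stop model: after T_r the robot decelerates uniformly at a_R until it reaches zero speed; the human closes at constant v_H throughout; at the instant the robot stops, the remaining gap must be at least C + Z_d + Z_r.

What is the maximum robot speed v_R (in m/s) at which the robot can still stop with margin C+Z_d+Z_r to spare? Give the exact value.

at the boundary: (1/2)·v² + (5/4)·v + (-399/800) = 0
  disc = (5/4)² − 4·(1/2)·(-399/800) = 64/25 ; √disc = 8/5
  v_R = (−(5/4) + 8/5) / (2·(1/2)) = 7/20 m/s
check:
stop time T_s = (7/20)/1 = 0.3500 s
robot in T_r: 0.3500·0.2500 = 0.0875 m
robot under decel: 0.3500²/(2·1.0000) = 0.0612 m
person approaches 1.0000·(0.2500+0.3500) = 0.6000 m
residual clearance needed = 0.0000+0.0600+0.1000 = 0.1600 m
sum ≈ 0.0875+0.0612+0.6000+0.1600 ≈ 0.9087 m = S ✓

v_R_max = 7/20 m/s = 0.3500 m/s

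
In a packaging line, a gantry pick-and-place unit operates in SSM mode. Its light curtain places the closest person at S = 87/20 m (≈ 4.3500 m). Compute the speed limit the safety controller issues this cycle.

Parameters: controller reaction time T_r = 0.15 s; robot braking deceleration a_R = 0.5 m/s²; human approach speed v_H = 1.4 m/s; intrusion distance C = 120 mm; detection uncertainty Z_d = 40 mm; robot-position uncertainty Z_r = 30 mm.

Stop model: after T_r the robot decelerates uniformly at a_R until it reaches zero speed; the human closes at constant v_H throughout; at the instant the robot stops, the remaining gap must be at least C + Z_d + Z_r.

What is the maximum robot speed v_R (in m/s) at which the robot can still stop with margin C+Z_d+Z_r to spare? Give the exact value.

v_R_max = 1 m/s = 1.0000 m/s

at the boundary: (1)·v² + (59/20)·v + (-79/20) = 0
  disc = (59/20)² − 4·(1)·(-79/20) = 9801/400 ; √disc = 99/20
  v_R = (−(59/20) + 99/20) / (2·(1)) = 1 m/s
check:
braking lasts T_s = 1/(1/2) = 2.0000 s
reaction-phase robot travel = 1.0000·0.1500 = 0.1500 m
robot under decel: 1.0000²/(2·0.5000) = 1.0000 m
human closes 1.4000·2.1500 = 3.0100 m
margins: 0.1200+0.0400+0.0300 = 0.1900 m
sum ≈ 0.1500+1.0000+3.0100+0.1900 ≈ 4.3500 m = S ✓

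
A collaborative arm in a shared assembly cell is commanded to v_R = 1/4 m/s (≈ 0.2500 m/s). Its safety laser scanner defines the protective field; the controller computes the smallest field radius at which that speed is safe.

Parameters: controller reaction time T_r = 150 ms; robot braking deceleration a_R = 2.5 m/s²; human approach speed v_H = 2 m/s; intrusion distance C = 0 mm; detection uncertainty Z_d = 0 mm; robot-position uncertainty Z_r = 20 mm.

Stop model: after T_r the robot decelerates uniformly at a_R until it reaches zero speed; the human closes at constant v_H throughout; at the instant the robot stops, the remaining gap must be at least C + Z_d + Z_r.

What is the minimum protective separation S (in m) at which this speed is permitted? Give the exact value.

S_min = 57/100 m = 0.5700 m

braking lasts T_s = (1/4)/(5/2) = 0.1000 s
robot covers v_R·T_r = 0.2500·0.1500 = 0.0375 m before braking
robot covers 0.2500·0.1000 − ½·2.5000·0.1000² = 0.0125 m while stopping
human over T_r+T_s: 2.0000·(0.1500+0.1000) = 0.5000 m
C+Z_d+Z_r = 0.0000+0.0000+0.0200 = 0.0200 m
S_min ≈ 0.0375+0.0125+0.5000+0.0200  ⇒  S_min = 57/100 m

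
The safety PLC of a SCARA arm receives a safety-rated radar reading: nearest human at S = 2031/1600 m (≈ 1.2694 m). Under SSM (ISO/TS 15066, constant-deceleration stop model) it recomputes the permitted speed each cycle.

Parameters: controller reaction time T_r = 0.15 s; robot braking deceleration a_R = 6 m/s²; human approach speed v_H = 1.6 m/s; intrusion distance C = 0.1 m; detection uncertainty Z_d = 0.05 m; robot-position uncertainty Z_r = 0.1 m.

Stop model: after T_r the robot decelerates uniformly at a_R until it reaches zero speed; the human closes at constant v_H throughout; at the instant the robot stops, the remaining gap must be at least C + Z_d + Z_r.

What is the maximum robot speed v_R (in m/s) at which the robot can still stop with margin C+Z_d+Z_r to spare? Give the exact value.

quadratic (1/12)·v² + (5/12)·v + (-1247/1600) = 0
  disc = (5/12)² − 4·(1/12)·(-1247/1600) = 6241/14400 ; √disc = 79/120
  v_R = (−(5/12) + 79/120) / (2·(1/12)) = 29/20 m/s
check:
T_s = v_R/a_R = (29/20)/6 = 0.2417 s
robot covers v_R·T_r = 1.4500·0.1500 = 0.2175 m before braking
robot covers 1.4500·0.2417 − ½·6.0000·0.2417² = 0.1752 m while stopping
human over T_r+T_s: 1.6000·(0.1500+0.2417) = 0.6267 m
margins: 0.1000+0.0500+0.1000 = 0.2500 m
sum ≈ 0.2175+0.1752+0.6267+0.2500 ≈ 1.2694 m = S ✓

v_R_max = 29/20 m/s = 1.4500 m/s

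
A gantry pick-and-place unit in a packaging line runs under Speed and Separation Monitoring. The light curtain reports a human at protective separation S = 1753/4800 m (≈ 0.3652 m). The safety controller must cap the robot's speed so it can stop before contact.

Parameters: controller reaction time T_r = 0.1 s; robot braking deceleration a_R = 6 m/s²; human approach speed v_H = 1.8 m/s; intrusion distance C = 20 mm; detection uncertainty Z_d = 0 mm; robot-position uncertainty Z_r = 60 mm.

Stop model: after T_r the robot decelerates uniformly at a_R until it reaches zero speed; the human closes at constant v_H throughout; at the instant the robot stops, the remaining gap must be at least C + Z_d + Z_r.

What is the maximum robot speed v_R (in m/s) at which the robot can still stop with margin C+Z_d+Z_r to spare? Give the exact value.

quadratic (1/12)·v² + (2/5)·v + (-101/960) = 0
  disc = (2/5)² − 4·(1/12)·(-101/960) = 2809/14400 ; √disc = 53/120
  v_R = (−(2/5) + 53/120) / (2·(1/12)) = 1/4 m/s
check:
T_s = v_R/a_R = (1/4)/6 = 0.0417 s
reaction-phase robot travel = 0.2500·0.1000 = 0.0250 m
braking distance = 0.2500²/(2·6.0000) = 0.0052 m
human over T_r+T_s: 1.8000·(0.1000+0.0417) = 0.2550 m
residual clearance needed = 0.0200+0.0000+0.0600 = 0.0800 m
sum ≈ 0.0250+0.0052+0.2550+0.0800 ≈ 0.3652 m = S ✓

v_R_max = 1/4 m/s = 0.2500 m/s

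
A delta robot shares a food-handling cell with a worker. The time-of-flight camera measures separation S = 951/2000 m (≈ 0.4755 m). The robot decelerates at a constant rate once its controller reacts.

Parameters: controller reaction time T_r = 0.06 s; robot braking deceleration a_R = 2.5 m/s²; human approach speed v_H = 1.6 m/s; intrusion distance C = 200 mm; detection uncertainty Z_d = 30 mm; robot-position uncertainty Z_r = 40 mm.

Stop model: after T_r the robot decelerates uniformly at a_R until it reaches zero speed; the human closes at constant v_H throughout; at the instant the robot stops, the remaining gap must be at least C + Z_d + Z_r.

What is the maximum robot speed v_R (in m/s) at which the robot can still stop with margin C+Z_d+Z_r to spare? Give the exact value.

v_R_max = 3/20 m/s = 0.1500 m/s

quadratic (1/5)·v² + (7/10)·v + (-219/2000) = 0
  disc = (7/10)² − 4·(1/5)·(-219/2000) = 361/625 ; √disc = 19/25
  v_R = (−(7/10) + 19/25) / (2·(1/5)) = 3/20 m/s
check:
stop time T_s = (3/20)/(5/2) = 0.0600 s
reaction-phase robot travel = 0.1500·0.0600 = 0.0090 m
braking distance = 0.1500²/(2·2.5000) = 0.0045 m
human closes 1.6000·0.1200 = 0.1920 m
margins: 0.2000+0.0300+0.0400 = 0.2700 m
sum ≈ 0.0090+0.0045+0.1920+0.2700 ≈ 0.4755 m = S ✓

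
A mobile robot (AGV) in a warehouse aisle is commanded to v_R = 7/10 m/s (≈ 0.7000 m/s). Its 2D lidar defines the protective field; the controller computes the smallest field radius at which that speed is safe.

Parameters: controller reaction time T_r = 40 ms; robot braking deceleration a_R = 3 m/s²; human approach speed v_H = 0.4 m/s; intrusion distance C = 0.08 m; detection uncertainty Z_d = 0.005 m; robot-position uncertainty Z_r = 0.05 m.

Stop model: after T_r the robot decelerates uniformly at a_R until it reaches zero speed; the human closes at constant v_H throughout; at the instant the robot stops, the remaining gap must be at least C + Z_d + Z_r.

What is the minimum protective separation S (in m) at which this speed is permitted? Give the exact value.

S_min = 177/500 m = 0.3540 m

T_s = v_R/a_R = (7/10)/3 = 0.2333 s
robot in T_r: 0.7000·0.0400 = 0.0280 m
braking distance = 0.7000²/(2·3.0000) = 0.0817 m
human closes 0.4000·0.2733 = 0.1093 m
C+Z_d+Z_r = 0.0800+0.0050+0.0500 = 0.1350 m
S_min ≈ 0.0280+0.0817+0.1093+0.1350  ⇒  S_min = 177/500 m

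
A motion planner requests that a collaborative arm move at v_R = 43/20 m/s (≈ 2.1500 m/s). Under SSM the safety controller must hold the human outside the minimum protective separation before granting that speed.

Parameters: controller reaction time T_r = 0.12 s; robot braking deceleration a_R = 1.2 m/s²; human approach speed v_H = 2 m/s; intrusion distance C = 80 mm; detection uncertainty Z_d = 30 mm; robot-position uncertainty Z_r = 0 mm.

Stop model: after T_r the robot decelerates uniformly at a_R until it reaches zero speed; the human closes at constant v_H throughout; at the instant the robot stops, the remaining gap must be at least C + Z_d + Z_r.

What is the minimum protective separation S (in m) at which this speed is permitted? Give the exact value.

S_min = 48939/8000 m = 6.1174 m

T_s = v_R/a_R = (43/20)/(6/5) = 1.7917 s
robot covers v_R·T_r = 2.1500·0.1200 = 0.2580 m before braking
robot covers 2.1500·1.7917 − ½·1.2000·1.7917² = 1.9260 m while stopping
human over T_r+T_s: 2.0000·(0.1200+1.7917) = 3.8233 m
margins: 0.0800+0.0300+0.0000 = 0.1100 m
S_min ≈ 0.2580+1.9260+3.8233+0.1100  ⇒  S_min = 48939/8000 m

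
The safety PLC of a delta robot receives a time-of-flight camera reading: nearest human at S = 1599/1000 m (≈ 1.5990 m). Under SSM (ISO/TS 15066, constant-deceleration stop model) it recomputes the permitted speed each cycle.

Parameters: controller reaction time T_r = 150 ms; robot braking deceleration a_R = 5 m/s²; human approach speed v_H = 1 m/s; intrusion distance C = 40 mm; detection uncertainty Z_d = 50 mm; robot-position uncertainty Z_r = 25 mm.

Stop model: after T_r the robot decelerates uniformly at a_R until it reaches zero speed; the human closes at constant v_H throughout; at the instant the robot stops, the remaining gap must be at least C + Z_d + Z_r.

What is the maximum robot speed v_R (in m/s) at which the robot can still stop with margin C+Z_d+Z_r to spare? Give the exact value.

v_R_max = 23/10 m/s = 2.3000 m/s

collect terms ⇒ (1/10)·v_R² + (7/20)·v_R + (-667/500) = 0
  disc = (7/20)² − 4·(1/10)·(-667/500) = 6561/10000 ; √disc = 81/100
  v_R = (−(7/20) + 81/100) / (2·(1/10)) = 23/10 m/s
check:
stop time T_s = (23/10)/5 = 0.4600 s
robot covers v_R·T_r = 2.3000·0.1500 = 0.3450 m before braking
robot covers 2.3000·0.4600 − ½·5.0000·0.4600² = 0.5290 m while stopping
human closes 1.0000·0.6100 = 0.6100 m
C+Z_d+Z_r = 0.0400+0.0500+0.0250 = 0.1150 m
sum ≈ 0.3450+0.5290+0.6100+0.1150 ≈ 1.5990 m = S ✓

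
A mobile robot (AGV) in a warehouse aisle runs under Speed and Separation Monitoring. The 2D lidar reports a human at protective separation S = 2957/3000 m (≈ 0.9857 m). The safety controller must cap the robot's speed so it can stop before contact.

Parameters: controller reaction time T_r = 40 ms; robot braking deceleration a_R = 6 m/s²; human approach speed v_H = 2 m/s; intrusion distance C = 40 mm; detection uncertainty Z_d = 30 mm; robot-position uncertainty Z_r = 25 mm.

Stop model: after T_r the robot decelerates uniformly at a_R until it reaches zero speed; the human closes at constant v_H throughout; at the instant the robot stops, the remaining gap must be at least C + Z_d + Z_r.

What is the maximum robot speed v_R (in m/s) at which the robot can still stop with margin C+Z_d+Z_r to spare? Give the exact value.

v_R_max = 8/5 m/s = 1.6000 m/s

quadratic (1/12)·v² + (28/75)·v + (-304/375) = 0
  disc = (28/75)² − 4·(1/12)·(-304/375) = 256/625 ; √disc = 16/25
  v_R = (−(28/75) + 16/25) / (2·(1/12)) = 8/5 m/s
check:
stop time T_s = (8/5)/6 = 0.2667 s
robot in T_r: 1.6000·0.0400 = 0.0640 m
robot covers 1.6000·0.2667 − ½·6.0000·0.2667² = 0.2133 m while stopping
human over T_r+T_s: 2.0000·(0.0400+0.2667) = 0.6133 m
C+Z_d+Z_r = 0.0400+0.0300+0.0250 = 0.0950 m
sum ≈ 0.0640+0.2133+0.6133+0.0950 ≈ 0.9857 m = S ✓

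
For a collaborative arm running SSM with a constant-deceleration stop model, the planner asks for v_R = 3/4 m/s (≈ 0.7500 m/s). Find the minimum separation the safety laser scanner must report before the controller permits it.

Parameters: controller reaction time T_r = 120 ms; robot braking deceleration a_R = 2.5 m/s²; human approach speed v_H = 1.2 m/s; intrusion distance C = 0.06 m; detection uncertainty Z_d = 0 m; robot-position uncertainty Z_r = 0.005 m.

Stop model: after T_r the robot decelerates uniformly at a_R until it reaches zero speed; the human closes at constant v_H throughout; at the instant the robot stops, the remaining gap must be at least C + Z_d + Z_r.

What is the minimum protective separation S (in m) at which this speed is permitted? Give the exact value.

T_s = v_R/a_R = (3/4)/(5/2) = 0.3000 s
robot in T_r: 0.7500·0.1200 = 0.0900 m
braking distance = 0.7500²/(2·2.5000) = 0.1125 m
human over T_r+T_s: 1.2000·(0.1200+0.3000) = 0.5040 m
C+Z_d+Z_r = 0.0600+0.0000+0.0050 = 0.0650 m
S_min ≈ 0.0900+0.1125+0.5040+0.0650  ⇒  S_min = 1543/2000 m

S_min = 1543/2000 m = 0.7715 m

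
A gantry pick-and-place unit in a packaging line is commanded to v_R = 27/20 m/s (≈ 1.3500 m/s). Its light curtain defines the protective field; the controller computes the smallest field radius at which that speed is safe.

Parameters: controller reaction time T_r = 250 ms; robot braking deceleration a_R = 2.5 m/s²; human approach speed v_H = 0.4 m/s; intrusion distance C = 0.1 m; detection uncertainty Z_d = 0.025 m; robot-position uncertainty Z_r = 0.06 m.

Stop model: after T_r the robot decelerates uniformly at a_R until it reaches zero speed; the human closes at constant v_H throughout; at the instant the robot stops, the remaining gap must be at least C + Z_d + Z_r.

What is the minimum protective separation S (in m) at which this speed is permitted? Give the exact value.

braking lasts T_s = (27/20)/(5/2) = 0.5400 s
reaction-phase robot travel = 1.3500·0.2500 = 0.3375 m
braking distance = 1.3500²/(2·2.5000) = 0.3645 m
human over T_r+T_s: 0.4000·(0.2500+0.5400) = 0.3160 m
C+Z_d+Z_r = 0.1000+0.0250+0.0600 = 0.1850 m
S_min ≈ 0.3375+0.3645+0.3160+0.1850  ⇒  S_min = 1203/1000 m

S_min = 1203/1000 m = 1.2030 m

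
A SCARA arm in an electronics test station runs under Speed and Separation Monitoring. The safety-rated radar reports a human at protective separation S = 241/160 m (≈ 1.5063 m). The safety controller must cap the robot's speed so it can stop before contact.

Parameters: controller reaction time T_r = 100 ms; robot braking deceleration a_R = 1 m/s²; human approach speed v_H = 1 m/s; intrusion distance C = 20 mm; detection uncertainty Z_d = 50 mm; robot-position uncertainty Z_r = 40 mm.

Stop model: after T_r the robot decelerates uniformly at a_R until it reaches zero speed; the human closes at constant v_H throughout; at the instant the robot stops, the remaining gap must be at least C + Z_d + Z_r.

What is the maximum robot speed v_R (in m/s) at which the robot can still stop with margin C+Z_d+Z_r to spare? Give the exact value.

v_R_max = 17/20 m/s = 0.8500 m/s

at the boundary: (1/2)·v² + (11/10)·v + (-1037/800) = 0
  disc = (11/10)² − 4·(1/2)·(-1037/800) = 1521/400 ; √disc = 39/20
  v_R = (−(11/10) + 39/20) / (2·(1/2)) = 17/20 m/s
check:
braking lasts T_s = (17/20)/1 = 0.8500 s
robot covers v_R·T_r = 0.8500·0.1000 = 0.0850 m before braking
robot under decel: 0.8500²/(2·1.0000) = 0.3613 m
person approaches 1.0000·(0.1000+0.8500) = 0.9500 m
C+Z_d+Z_r = 0.0200+0.0500+0.0400 = 0.1100 m
sum ≈ 0.0850+0.3613+0.9500+0.1100 ≈ 1.5063 m = S ✓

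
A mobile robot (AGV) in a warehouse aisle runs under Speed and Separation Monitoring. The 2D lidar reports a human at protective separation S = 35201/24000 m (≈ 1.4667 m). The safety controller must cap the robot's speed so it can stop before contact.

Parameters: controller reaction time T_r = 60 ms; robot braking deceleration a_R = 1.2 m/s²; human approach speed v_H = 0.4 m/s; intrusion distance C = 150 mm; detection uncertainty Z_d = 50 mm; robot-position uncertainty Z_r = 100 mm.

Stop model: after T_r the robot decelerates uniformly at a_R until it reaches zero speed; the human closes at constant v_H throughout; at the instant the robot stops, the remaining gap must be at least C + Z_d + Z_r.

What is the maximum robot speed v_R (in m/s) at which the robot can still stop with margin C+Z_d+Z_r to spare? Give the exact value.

at the boundary: (5/12)·v² + (59/150)·v + (-1097/960) = 0
  disc = (59/150)² − 4·(5/12)·(-1097/960) = 82369/40000 ; √disc = 287/200
  v_R = (−(59/150) + 287/200) / (2·(5/12)) = 5/4 m/s
check:
T_s = v_R/a_R = (5/4)/(6/5) = 1.0417 s
robot covers v_R·T_r = 1.2500·0.0600 = 0.0750 m before braking
robot covers 1.2500·1.0417 − ½·1.2000·1.0417² = 0.6510 m while stopping
human over T_r+T_s: 0.4000·(0.0600+1.0417) = 0.4407 m
C+Z_d+Z_r = 0.1500+0.0500+0.1000 = 0.3000 m
sum ≈ 0.0750+0.6510+0.4407+0.3000 ≈ 1.4667 m = S ✓

v_R_max = 5/4 m/s = 1.2500 m/s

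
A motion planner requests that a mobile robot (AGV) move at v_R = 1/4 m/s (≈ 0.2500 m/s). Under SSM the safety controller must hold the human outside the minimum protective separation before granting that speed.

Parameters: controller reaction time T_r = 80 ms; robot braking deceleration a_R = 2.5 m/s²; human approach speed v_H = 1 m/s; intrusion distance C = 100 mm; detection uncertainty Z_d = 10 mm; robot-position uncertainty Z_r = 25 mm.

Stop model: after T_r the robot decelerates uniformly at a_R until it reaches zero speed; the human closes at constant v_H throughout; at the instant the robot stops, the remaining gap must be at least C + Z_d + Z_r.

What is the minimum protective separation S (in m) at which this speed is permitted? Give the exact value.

braking lasts T_s = (1/4)/(5/2) = 0.1000 s
reaction-phase robot travel = 0.2500·0.0800 = 0.0200 m
braking distance = 0.2500²/(2·2.5000) = 0.0125 m
human closes 1.0000·0.1800 = 0.1800 m
C+Z_d+Z_r = 0.1000+0.0100+0.0250 = 0.1350 m
S_min ≈ 0.0200+0.0125+0.1800+0.1350  ⇒  S_min = 139/400 m

S_min = 139/400 m = 0.3475 m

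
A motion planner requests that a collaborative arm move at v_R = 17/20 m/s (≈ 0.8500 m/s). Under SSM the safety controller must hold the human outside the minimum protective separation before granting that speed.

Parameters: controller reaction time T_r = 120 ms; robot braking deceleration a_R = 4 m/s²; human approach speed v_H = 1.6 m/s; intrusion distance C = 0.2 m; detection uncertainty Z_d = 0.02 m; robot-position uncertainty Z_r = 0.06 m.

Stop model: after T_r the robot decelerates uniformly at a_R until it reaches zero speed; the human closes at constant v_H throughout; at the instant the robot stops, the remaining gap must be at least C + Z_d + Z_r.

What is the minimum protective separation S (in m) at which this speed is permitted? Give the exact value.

S_min = 16069/16000 m = 1.0043 m

braking lasts T_s = (17/20)/4 = 0.2125 s
robot covers v_R·T_r = 0.8500·0.1200 = 0.1020 m before braking
braking distance = 0.8500²/(2·4.0000) = 0.0903 m
human closes 1.6000·0.3325 = 0.5320 m
residual clearance needed = 0.2000+0.0200+0.0600 = 0.2800 m
S_min ≈ 0.1020+0.0903+0.5320+0.2800  ⇒  S_min = 16069/16000 m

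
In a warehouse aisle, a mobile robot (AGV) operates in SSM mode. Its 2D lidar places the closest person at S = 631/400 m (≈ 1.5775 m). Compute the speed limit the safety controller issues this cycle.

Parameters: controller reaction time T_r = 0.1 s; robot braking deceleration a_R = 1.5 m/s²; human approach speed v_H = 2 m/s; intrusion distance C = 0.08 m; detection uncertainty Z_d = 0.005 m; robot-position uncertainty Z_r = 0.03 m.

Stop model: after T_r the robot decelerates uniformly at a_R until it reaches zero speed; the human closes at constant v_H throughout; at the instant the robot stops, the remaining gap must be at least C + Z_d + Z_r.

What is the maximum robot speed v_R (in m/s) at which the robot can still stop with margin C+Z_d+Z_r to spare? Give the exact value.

v_R_max = 3/4 m/s = 0.7500 m/s

at the boundary: (1/3)·v² + (43/30)·v + (-101/80) = 0
  disc = (43/30)² − 4·(1/3)·(-101/80) = 841/225 ; √disc = 29/15
  v_R = (−(43/30) + 29/15) / (2·(1/3)) = 3/4 m/s
check:
braking lasts T_s = (3/4)/(3/2) = 0.5000 s
robot in T_r: 0.7500·0.1000 = 0.0750 m
braking distance = 0.7500²/(2·1.5000) = 0.1875 m
human closes 2.0000·0.6000 = 1.2000 m
C+Z_d+Z_r = 0.0800+0.0050+0.0300 = 0.1150 m
sum ≈ 0.0750+0.1875+1.2000+0.1150 ≈ 1.5775 m = S ✓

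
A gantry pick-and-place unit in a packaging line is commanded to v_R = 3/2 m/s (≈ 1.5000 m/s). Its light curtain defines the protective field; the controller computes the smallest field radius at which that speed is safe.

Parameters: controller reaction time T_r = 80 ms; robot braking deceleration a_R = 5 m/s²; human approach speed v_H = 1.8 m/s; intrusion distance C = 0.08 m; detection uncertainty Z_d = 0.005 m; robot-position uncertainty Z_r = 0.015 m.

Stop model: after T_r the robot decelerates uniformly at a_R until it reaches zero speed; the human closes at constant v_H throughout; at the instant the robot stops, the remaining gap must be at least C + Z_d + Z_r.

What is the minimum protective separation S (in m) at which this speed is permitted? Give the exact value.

T_s = v_R/a_R = (3/2)/5 = 0.3000 s
reaction-phase robot travel = 1.5000·0.0800 = 0.1200 m
robot covers 1.5000·0.3000 − ½·5.0000·0.3000² = 0.2250 m while stopping
human over T_r+T_s: 1.8000·(0.0800+0.3000) = 0.6840 m
C+Z_d+Z_r = 0.0800+0.0050+0.0150 = 0.1000 m
S_min ≈ 0.1200+0.2250+0.6840+0.1000  ⇒  S_min = 1129/1000 m

S_min = 1129/1000 m = 1.1290 m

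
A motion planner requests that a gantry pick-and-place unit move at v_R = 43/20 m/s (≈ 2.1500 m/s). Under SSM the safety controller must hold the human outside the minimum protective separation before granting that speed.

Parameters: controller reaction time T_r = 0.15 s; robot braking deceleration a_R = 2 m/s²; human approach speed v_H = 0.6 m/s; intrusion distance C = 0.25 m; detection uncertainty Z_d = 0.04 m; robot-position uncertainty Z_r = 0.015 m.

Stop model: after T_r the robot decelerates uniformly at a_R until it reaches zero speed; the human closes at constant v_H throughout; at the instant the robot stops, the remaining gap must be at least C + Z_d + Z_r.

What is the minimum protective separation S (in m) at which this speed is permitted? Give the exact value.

S_min = 4029/1600 m = 2.5181 m

braking lasts T_s = (43/20)/2 = 1.0750 s
reaction-phase robot travel = 2.1500·0.1500 = 0.3225 m
robot under decel: 2.1500²/(2·2.0000) = 1.1556 m
human closes 0.6000·1.2250 = 0.7350 m
residual clearance needed = 0.2500+0.0400+0.0150 = 0.3050 m
S_min ≈ 0.3225+1.1556+0.7350+0.3050  ⇒  S_min = 4029/1600 m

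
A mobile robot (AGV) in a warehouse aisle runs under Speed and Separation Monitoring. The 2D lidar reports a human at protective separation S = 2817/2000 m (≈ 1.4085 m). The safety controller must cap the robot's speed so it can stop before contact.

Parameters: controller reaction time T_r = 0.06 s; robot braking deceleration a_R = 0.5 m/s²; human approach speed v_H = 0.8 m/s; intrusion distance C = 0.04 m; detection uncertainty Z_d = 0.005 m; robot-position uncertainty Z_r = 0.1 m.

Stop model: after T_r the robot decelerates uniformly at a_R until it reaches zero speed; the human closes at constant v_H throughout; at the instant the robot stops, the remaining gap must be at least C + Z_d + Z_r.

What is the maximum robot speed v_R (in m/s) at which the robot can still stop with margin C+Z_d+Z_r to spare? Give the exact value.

at the boundary: (1)·v² + (83/50)·v + (-2431/2000) = 0
  disc = (83/50)² − 4·(1)·(-2431/2000) = 4761/625 ; √disc = 69/25
  v_R = (−(83/50) + 69/25) / (2·(1)) = 11/20 m/s
check:
T_s = v_R/a_R = (11/20)/(1/2) = 1.1000 s
robot in T_r: 0.5500·0.0600 = 0.0330 m
robot under decel: 0.5500²/(2·0.5000) = 0.3025 m
human closes 0.8000·1.1600 = 0.9280 m
margins: 0.0400+0.0050+0.1000 = 0.1450 m
sum ≈ 0.0330+0.3025+0.9280+0.1450 ≈ 1.4085 m = S ✓

v_R_max = 11/20 m/s = 0.5500 m/s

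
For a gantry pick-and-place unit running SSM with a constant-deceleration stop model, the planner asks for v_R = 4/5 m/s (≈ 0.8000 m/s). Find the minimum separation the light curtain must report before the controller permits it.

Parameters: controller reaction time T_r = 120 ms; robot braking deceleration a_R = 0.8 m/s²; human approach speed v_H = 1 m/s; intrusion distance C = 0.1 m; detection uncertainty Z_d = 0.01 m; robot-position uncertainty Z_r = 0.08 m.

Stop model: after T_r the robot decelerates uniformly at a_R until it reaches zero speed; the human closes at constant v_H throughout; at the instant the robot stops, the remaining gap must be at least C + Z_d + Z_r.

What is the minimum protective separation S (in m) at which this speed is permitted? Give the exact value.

braking lasts T_s = (4/5)/(4/5) = 1.0000 s
reaction-phase robot travel = 0.8000·0.1200 = 0.0960 m
robot covers 0.8000·1.0000 − ½·0.8000·1.0000² = 0.4000 m while stopping
human closes 1.0000·1.1200 = 1.1200 m
residual clearance needed = 0.1000+0.0100+0.0800 = 0.1900 m
S_min ≈ 0.0960+0.4000+1.1200+0.1900  ⇒  S_min = 903/500 m

S_min = 903/500 m = 1.8060 m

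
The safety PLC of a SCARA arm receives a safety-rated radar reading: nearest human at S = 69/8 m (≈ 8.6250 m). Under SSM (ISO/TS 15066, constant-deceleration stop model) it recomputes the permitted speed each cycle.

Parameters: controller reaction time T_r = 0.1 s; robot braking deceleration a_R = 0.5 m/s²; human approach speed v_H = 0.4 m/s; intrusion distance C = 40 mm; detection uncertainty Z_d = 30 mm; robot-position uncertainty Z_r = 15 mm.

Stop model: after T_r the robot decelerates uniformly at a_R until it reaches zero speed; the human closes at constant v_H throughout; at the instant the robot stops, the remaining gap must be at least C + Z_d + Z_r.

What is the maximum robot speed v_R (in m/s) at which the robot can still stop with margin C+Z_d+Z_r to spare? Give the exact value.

collect terms ⇒ (1)·v_R² + (9/10)·v_R + (-17/2) = 0
  disc = (9/10)² − 4·(1)·(-17/2) = 3481/100 ; √disc = 59/10
  v_R = (−(9/10) + 59/10) / (2·(1)) = 5/2 m/s
check:
braking lasts T_s = (5/2)/(1/2) = 5.0000 s
robot in T_r: 2.5000·0.1000 = 0.2500 m
braking distance = 2.5000²/(2·0.5000) = 6.2500 m
human closes 0.4000·5.1000 = 2.0400 m
C+Z_d+Z_r = 0.0400+0.0300+0.0150 = 0.0850 m
sum ≈ 0.2500+6.2500+2.0400+0.0850 ≈ 8.6250 m = S ✓

v_R_max = 5/2 m/s = 2.5000 m/s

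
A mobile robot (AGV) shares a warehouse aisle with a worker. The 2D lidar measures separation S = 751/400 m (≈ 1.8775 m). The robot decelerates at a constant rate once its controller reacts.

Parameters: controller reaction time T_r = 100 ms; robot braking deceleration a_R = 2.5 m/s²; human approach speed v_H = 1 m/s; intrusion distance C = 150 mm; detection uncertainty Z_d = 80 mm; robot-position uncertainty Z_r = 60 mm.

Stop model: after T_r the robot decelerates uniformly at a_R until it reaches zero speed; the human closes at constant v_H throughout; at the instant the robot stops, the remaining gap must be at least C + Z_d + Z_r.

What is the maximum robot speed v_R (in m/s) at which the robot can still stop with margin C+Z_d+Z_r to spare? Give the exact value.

v_R_max = 7/4 m/s = 1.7500 m/s

at the boundary: (1/5)·v² + (1/2)·v + (-119/80) = 0
  disc = (1/2)² − 4·(1/5)·(-119/80) = 36/25 ; √disc = 6/5
  v_R = (−(1/2) + 6/5) / (2·(1/5)) = 7/4 m/s
check:
stop time T_s = (7/4)/(5/2) = 0.7000 s
reaction-phase robot travel = 1.7500·0.1000 = 0.1750 m
robot under decel: 1.7500²/(2·2.5000) = 0.6125 m
human over T_r+T_s: 1.0000·(0.1000+0.7000) = 0.8000 m
margins: 0.1500+0.0800+0.0600 = 0.2900 m
sum ≈ 0.1750+0.6125+0.8000+0.2900 ≈ 1.8775 m = S ✓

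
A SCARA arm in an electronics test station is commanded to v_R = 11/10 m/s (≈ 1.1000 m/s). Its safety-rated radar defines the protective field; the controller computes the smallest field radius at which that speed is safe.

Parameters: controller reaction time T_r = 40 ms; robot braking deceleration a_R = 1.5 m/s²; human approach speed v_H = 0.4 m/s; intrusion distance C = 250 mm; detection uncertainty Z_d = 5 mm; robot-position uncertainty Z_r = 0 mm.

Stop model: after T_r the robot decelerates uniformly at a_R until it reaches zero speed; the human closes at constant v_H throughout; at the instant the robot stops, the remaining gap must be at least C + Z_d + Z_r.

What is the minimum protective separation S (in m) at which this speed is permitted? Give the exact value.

S_min = 607/600 m = 1.0117 m

braking lasts T_s = (11/10)/(3/2) = 0.7333 s
reaction-phase robot travel = 1.1000·0.0400 = 0.0440 m
braking distance = 1.1000²/(2·1.5000) = 0.4033 m
human closes 0.4000·0.7733 = 0.3093 m
residual clearance needed = 0.2500+0.0050+0.0000 = 0.2550 m
S_min ≈ 0.0440+0.4033+0.3093+0.2550  ⇒  S_min = 607/600 m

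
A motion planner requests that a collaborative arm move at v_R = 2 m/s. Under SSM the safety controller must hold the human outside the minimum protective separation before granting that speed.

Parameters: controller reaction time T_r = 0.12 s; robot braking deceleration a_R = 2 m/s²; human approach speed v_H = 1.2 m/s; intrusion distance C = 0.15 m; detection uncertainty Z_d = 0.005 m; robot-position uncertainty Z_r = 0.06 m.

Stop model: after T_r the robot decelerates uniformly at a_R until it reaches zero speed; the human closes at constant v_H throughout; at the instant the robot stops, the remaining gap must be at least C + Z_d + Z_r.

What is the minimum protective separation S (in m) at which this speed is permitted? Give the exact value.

S_min = 2799/1000 m = 2.7990 m

braking lasts T_s = 2/2 = 1.0000 s
robot covers v_R·T_r = 2.0000·0.1200 = 0.2400 m before braking
braking distance = 2.0000²/(2·2.0000) = 1.0000 m
human closes 1.2000·1.1200 = 1.3440 m
C+Z_d+Z_r = 0.1500+0.0050+0.0600 = 0.2150 m
S_min ≈ 0.2400+1.0000+1.3440+0.2150  ⇒  S_min = 2799/1000 m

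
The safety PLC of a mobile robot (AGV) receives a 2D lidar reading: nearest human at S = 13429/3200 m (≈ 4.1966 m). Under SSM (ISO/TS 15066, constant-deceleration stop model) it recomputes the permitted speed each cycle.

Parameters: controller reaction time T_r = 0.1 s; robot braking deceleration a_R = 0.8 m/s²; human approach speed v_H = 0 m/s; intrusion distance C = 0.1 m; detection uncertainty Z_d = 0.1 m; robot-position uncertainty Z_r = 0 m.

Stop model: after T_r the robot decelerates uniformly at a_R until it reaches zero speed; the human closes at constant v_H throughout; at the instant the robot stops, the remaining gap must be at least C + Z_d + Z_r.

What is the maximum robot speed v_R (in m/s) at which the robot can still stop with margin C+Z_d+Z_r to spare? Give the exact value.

collect terms ⇒ (5/8)·v_R² + (1/10)·v_R + (-12789/3200) = 0
  disc = (1/10)² − 4·(5/8)·(-12789/3200) = 64009/6400 ; √disc = 253/80
  v_R = (−(1/10) + 253/80) / (2·(5/8)) = 49/20 m/s
check:
braking lasts T_s = (49/20)/(4/5) = 3.0625 s
robot covers v_R·T_r = 2.4500·0.1000 = 0.2450 m before braking
braking distance = 2.4500²/(2·0.8000) = 3.7516 m
person approaches 0.0000·(0.1000+3.0625) = 0.0000 m
margins: 0.1000+0.1000+0.0000 = 0.2000 m
sum ≈ 0.2450+3.7516+0.0000+0.2000 ≈ 4.1966 m = S ✓

v_R_max = 49/20 m/s = 2.4500 m/s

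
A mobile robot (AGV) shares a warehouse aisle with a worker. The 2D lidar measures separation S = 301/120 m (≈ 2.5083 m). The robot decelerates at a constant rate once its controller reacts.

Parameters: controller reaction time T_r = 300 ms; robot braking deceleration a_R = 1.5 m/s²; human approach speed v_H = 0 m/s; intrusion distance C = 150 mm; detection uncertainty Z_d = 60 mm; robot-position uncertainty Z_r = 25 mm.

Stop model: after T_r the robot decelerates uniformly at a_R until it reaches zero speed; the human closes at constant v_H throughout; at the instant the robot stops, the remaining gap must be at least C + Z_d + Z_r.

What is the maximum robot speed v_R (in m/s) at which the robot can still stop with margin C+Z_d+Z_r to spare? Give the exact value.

v_R_max = 11/5 m/s = 2.2000 m/s

at the boundary: (1/3)·v² + (3/10)·v + (-341/150) = 0
  disc = (3/10)² − 4·(1/3)·(-341/150) = 2809/900 ; √disc = 53/30
  v_R = (−(3/10) + 53/30) / (2·(1/3)) = 11/5 m/s
check:
braking lasts T_s = (11/5)/(3/2) = 1.4667 s
reaction-phase robot travel = 2.2000·0.3000 = 0.6600 m
robot under decel: 2.2000²/(2·1.5000) = 1.6133 m
human over T_r+T_s: 0.0000·(0.3000+1.4667) = 0.0000 m
margins: 0.1500+0.0600+0.0250 = 0.2350 m
sum ≈ 0.6600+1.6133+0.0000+0.2350 ≈ 2.5083 m = S ✓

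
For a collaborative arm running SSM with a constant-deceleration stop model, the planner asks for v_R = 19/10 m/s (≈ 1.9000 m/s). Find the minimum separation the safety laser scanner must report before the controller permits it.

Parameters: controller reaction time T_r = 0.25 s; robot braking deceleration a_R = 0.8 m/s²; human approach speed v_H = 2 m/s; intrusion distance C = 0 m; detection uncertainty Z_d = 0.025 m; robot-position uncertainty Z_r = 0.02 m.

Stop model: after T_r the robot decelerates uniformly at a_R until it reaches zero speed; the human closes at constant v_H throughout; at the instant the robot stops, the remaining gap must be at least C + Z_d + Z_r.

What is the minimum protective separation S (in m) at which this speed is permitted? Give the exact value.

stop time T_s = (19/10)/(4/5) = 2.3750 s
robot in T_r: 1.9000·0.2500 = 0.4750 m
robot under decel: 1.9000²/(2·0.8000) = 2.2563 m
human closes 2.0000·2.6250 = 5.2500 m
margins: 0.0000+0.0250+0.0200 = 0.0450 m
S_min ≈ 0.4750+2.2563+5.2500+0.0450  ⇒  S_min = 6421/800 m

S_min = 6421/800 m = 8.0262 m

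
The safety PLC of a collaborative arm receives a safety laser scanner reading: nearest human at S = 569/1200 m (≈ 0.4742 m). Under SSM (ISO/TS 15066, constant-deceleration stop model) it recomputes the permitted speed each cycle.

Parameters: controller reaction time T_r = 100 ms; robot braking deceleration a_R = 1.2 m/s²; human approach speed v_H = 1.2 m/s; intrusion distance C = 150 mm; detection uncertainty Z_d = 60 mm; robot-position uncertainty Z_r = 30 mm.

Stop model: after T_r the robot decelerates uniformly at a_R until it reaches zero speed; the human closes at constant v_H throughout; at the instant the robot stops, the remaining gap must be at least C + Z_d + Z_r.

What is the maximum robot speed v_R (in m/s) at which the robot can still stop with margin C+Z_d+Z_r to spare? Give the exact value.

v_R_max = 1/10 m/s = 0.1000 m/s

quadratic (5/12)·v² + (11/10)·v + (-137/1200) = 0
  disc = (11/10)² − 4·(5/12)·(-137/1200) = 5041/3600 ; √disc = 71/60
  v_R = (−(11/10) + 71/60) / (2·(5/12)) = 1/10 m/s
check:
stop time T_s = (1/10)/(6/5) = 0.0833 s
robot in T_r: 0.1000·0.1000 = 0.0100 m
robot under decel: 0.1000²/(2·1.2000) = 0.0042 m
human over T_r+T_s: 1.2000·(0.1000+0.0833) = 0.2200 m
C+Z_d+Z_r = 0.1500+0.0600+0.0300 = 0.2400 m
sum ≈ 0.0100+0.0042+0.2200+0.2400 ≈ 0.4742 m = S ✓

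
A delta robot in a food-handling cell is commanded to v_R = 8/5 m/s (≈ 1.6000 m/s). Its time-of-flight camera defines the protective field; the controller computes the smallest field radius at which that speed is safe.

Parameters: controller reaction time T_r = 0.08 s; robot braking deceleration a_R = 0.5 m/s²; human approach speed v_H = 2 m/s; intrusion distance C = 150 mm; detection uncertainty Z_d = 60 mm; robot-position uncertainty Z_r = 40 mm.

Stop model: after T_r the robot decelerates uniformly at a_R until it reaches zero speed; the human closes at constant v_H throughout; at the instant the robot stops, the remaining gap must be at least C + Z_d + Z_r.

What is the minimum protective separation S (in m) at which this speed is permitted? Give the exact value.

T_s = v_R/a_R = (8/5)/(1/2) = 3.2000 s
reaction-phase robot travel = 1.6000·0.0800 = 0.1280 m
robot covers 1.6000·3.2000 − ½·0.5000·3.2000² = 2.5600 m while stopping
human over T_r+T_s: 2.0000·(0.0800+3.2000) = 6.5600 m
residual clearance needed = 0.1500+0.0600+0.0400 = 0.2500 m
S_min ≈ 0.1280+2.5600+6.5600+0.2500  ⇒  S_min = 4749/500 m

S_min = 4749/500 m = 9.4980 m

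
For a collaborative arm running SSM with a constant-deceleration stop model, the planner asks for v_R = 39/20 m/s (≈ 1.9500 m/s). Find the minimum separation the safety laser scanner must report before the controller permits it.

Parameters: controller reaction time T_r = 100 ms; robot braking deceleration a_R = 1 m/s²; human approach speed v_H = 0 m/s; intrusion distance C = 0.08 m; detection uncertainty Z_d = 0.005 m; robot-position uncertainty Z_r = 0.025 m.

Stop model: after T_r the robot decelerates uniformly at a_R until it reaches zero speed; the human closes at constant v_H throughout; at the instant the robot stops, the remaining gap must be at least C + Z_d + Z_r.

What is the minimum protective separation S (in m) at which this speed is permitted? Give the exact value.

S_min = 353/160 m = 2.2062 m

T_s = v_R/a_R = (39/20)/1 = 1.9500 s
robot covers v_R·T_r = 1.9500·0.1000 = 0.1950 m before braking
robot covers 1.9500·1.9500 − ½·1.0000·1.9500² = 1.9013 m while stopping
human over T_r+T_s: 0.0000·(0.1000+1.9500) = 0.0000 m
residual clearance needed = 0.0800+0.0050+0.0250 = 0.1100 m
S_min ≈ 0.1950+1.9013+0.0000+0.1100  ⇒  S_min = 353/160 m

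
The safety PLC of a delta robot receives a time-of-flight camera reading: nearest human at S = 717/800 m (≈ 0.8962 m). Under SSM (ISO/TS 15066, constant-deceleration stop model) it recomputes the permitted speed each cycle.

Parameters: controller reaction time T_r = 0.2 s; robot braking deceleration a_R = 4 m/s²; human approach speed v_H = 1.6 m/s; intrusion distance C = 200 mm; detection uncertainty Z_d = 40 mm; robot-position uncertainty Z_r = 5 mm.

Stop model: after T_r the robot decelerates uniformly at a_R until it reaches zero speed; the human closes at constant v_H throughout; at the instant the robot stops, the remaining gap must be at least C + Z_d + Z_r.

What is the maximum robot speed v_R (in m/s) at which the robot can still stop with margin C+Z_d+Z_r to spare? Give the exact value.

v_R_max = 1/2 m/s = 0.5000 m/s

collect terms ⇒ (1/8)·v_R² + (3/5)·v_R + (-53/160) = 0
  disc = (3/5)² − 4·(1/8)·(-53/160) = 841/1600 ; √disc = 29/40
  v_R = (−(3/5) + 29/40) / (2·(1/8)) = 1/2 m/s
check:
T_s = v_R/a_R = (1/2)/4 = 0.1250 s
robot in T_r: 0.5000·0.2000 = 0.1000 m
robot under decel: 0.5000²/(2·4.0000) = 0.0312 m
person approaches 1.6000·(0.2000+0.1250) = 0.5200 m
C+Z_d+Z_r = 0.2000+0.0400+0.0050 = 0.2450 m
sum ≈ 0.1000+0.0312+0.5200+0.2450 ≈ 0.8962 m = S ✓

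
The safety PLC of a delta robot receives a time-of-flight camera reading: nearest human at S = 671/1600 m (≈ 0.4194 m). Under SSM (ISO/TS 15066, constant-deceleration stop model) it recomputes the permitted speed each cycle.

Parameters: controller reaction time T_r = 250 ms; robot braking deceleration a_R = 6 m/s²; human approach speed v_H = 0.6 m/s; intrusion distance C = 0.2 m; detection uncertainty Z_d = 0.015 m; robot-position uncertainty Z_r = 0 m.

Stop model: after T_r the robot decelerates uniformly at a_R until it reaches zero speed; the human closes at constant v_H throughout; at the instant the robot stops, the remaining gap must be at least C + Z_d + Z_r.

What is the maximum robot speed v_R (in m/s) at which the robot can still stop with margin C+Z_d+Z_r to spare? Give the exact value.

quadratic (1/12)·v² + (7/20)·v + (-87/1600) = 0
  disc = (7/20)² − 4·(1/12)·(-87/1600) = 9/64 ; √disc = 3/8
  v_R = (−(7/20) + 3/8) / (2·(1/12)) = 3/20 m/s
check:
T_s = v_R/a_R = (3/20)/6 = 0.0250 s
reaction-phase robot travel = 0.1500·0.2500 = 0.0375 m
braking distance = 0.1500²/(2·6.0000) = 0.0019 m
person approaches 0.6000·(0.2500+0.0250) = 0.1650 m
residual clearance needed = 0.2000+0.0150+0.0000 = 0.2150 m
sum ≈ 0.0375+0.0019+0.1650+0.2150 ≈ 0.4194 m = S ✓

v_R_max = 3/20 m/s = 0.1500 m/s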